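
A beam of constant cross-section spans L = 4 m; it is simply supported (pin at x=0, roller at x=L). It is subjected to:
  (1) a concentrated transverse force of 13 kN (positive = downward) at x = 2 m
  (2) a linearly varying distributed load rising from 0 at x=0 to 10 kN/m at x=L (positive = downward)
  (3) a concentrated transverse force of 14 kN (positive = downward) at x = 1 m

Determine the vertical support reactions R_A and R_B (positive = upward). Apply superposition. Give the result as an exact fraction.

Load 1 — point force P=13 kN at a=2 m (b=L-a=2):
  R_A = Pb/L = 13·2/4 = 13/2 kN
  R_B = Pa/L = 13·2/4 = 13/2 kN
Load 2 — triangular load w₀=10 kN/m (0→w₀ over full span):
  R_A = w₀L/6 = 10·4/6 = 20/3 kN
  R_B = w₀L/3 = 10·4/3 = 40/3 kN
Load 3 — point force P=14 kN at a=1 m (b=L-a=3):
  R_A = Pb/L = 14·3/4 = 21/2 kN
  R_B = Pa/L = 14·1/4 = 7/2 kN
Superposition: R_A = 71/3 kN, R_B = 70/3 kN

R_A = 71/3 kN, R_B = 70/3 kN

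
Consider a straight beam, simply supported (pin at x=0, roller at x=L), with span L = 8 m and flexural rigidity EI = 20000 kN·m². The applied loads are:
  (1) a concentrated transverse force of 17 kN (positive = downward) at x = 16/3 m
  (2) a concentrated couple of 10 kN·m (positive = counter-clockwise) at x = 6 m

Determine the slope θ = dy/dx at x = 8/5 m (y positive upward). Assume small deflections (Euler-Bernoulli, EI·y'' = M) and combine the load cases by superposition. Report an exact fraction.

Load 1 — point force P=17 kN at a=16/3 m (b=L-a=8/3):
  θ_1 = -Pb(L²-b²-3x²)/(6LEI)  [x≤a] = -17·(8/3)·(8²-(8/3)²-3·(8/5)²)/(6·8·20000) = -2941/1265625 rad
Load 2 — applied couple M₀=10 kN·m at a=6 m (b=L-a=2):
  θ_2 = (M₀x²/(2L)+C₁)/EI  [x≤a] with C₁=M₀(3b²-L²)/(6L)=-65/6 = (10·(8/5)²/(2·8)+(-65/6))/20000 = -277/600000 rad
Superposition: θ = Σ θ_i = -225619/81000000 rad ≈ -0.002785 rad

θ(8/5) = -225619/81000000 rad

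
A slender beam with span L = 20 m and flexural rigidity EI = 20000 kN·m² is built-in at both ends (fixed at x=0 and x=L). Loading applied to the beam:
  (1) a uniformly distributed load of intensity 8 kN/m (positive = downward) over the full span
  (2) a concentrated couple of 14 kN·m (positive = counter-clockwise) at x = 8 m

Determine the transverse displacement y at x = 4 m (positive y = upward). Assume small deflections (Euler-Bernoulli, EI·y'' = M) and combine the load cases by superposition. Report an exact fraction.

Load 1 — uniform load w=8 kN/m over full span:
  y_1 = -wx²(L-x)²/(24EI) = -8·4²·(20-4)²/(24·20000) = -128/1875 m
Load 2 — applied couple M₀=14 kN·m at a=8 m (b=L-a=12):
  y_2 = (R_Ax³/6 - M_Ax²/2)/EI  [x≤a] with R_A=126/125, M_A=42/25 = ((126/125)·4³/6 - (42/25)·4²/2)/20000 = -21/156250 m
Superposition: y = Σ y_i = -32063/468750 m ≈ -0.068401 m

y(4) = -32063/468750 m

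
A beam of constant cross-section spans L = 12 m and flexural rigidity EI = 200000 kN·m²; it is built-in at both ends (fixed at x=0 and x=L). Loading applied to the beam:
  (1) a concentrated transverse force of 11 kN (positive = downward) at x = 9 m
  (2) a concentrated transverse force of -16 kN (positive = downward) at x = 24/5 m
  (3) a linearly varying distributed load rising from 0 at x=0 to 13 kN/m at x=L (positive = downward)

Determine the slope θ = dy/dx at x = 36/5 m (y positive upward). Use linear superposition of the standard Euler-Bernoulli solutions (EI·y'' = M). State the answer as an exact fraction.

θ(36/5) = 603/9765625 rad

Load 1 — point force P=11 kN at a=9 m (b=L-a=3):
  θ_1 = -Pb²x(2aL-(3a+b)x)/(2L³EI)  [x≤a] = -11·3²·(36/5)·(2·9·12-(3·9+3)·(36/5))/(2·12³·200000) = 0 rad
Load 2 — point force P=-16 kN at a=24/5 m (b=L-a=36/5):
  θ_2 = Pa²(L-x)(2bL-(3b+a)(L-x))/(2L³EI)  [x>a] = (-16)·(24/5)²·(12-(36/5))·(2·(36/5)·12-(3·(36/5)+(24/5))·(12-(36/5)))/(2·12³·200000) = -1152/9765625 rad
Load 3 — triangular load w₀=13 kN/m (0→w₀ over full span):
  θ_3 = -w₀(2x(L-x)(L-2x)(x+2L)+x²(L-x)²)/(120LEI) = -13·(2·(36/5)·(12-(36/5))·(12-2·(36/5))·((36/5)+2·12)+(36/5)²·(12-(36/5))²)/(120·12·200000) = 351/1953125 rad
Superposition: θ = Σ θ_i = 603/9765625 rad ≈ 0.000062 rad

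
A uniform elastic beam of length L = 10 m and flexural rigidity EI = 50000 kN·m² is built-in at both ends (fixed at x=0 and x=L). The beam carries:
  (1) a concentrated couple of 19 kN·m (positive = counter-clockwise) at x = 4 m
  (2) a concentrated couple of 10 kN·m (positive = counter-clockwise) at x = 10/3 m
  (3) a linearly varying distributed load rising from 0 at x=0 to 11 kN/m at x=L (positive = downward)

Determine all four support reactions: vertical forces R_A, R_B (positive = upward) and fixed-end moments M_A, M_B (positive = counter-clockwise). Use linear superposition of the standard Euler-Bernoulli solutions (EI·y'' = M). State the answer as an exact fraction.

R_A = 15427/750 kN, M_A = 2921/75 kN·m, R_B = 25823/750 kN, M_B = -3419/75 kN·m

Load 1 — applied couple M₀=19 kN·m at a=4 m (b=L-a=6):
  R_A = 6M₀ab/L³ = 6·19·4·6/10³ = 342/125 kN
  M_A = M₀b(2a-b)/L² = 19·6·(2·4-6)/10² = 57/25 kN·m
  R_B = -6M₀ab/L³ = -6·19·4·6/10³ = -342/125 kN
  M_B = M₀a(2b-a)/L² = 19·4·(2·6-4)/10² = 152/25 kN·m
Load 2 — applied couple M₀=10 kN·m at a=10/3 m (b=L-a=20/3):
  R_A = 6M₀ab/L³ = 6·10·(10/3)·(20/3)/10³ = 4/3 kN
  M_A = M₀b(2a-b)/L² = 10·(20/3)·(2·(10/3)-(20/3))/10² = 0 kN·m
  R_B = -6M₀ab/L³ = -6·10·(10/3)·(20/3)/10³ = -4/3 kN
  M_B = M₀a(2b-a)/L² = 10·(10/3)·(2·(20/3)-(10/3))/10² = 10/3 kN·m
Load 3 — triangular load w₀=11 kN/m (0→w₀ over full span):
  R_A = 3w₀L/20 = 3·11·10/20 = 33/2 kN
  M_A = w₀L²/30 = 11·10²/30 = 110/3 kN·m
  R_B = 7w₀L/20 = 7·11·10/20 = 77/2 kN
  M_B = -w₀L²/20 = -11·10²/20 = -55 kN·m
Superposition: R_A = 15427/750 kN, M_A = 2921/75 kN·m, R_B = 25823/750 kN, M_B = -3419/75 kN·m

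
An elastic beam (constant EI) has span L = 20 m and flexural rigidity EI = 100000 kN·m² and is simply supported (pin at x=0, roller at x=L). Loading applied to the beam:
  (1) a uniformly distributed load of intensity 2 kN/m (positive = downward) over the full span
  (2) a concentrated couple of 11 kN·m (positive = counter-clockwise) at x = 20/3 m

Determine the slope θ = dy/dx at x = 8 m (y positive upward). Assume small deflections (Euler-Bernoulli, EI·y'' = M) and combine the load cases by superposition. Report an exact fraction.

θ(8) = -4099/2250000 rad

Load 1 — uniform load w=2 kN/m over full span:
  θ_1 = -w(L³-6Lx²+4x³)/(24EI) = -2·(20³-6·20·8²+4·8³)/(24·100000) = -37/18750 rad
Load 2 — applied couple M₀=11 kN·m at a=20/3 m (b=L-a=40/3):
  θ_2 = (M₀x²/(2L)-M₀(x-a)+C₁)/EI  [x>a] with C₁=M₀(3b²-L²)/(6L)=110/9 = (11·8²/(2·20)-11·(8-(20/3))+(110/9))/100000 = 341/2250000 rad
Superposition: θ = Σ θ_i = -4099/2250000 rad ≈ -0.001822 rad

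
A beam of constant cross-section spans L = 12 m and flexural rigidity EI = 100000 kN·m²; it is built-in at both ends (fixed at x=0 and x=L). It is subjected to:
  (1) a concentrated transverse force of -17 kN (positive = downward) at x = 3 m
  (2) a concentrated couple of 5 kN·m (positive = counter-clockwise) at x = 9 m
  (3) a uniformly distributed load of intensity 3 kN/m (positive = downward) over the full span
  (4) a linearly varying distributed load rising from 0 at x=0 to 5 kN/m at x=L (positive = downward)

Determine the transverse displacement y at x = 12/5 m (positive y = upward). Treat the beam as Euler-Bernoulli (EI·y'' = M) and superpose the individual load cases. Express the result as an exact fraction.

Load 1 — point force P=-17 kN at a=3 m (b=L-a=9):
  y_1 = -Pb²x²(3aL-(3a+b)x)/(6L³EI)  [x≤a] = -(-17)·9²·(12/5)²·(3·3·12-(3·3+9)·(12/5))/(6·12³·100000) = 12393/25000000 m
Load 2 — applied couple M₀=5 kN·m at a=9 m (b=L-a=3):
  y_2 = (R_Ax³/6 - M_Ax²/2)/EI  [x≤a] with R_A=15/32, M_A=25/16 = ((15/32)·(12/5)³/6 - (25/16)·(12/5)²/2)/100000 = -171/5000000 m
Load 3 — uniform load w=3 kN/m over full span:
  y_3 = -wx²(L-x)²/(24EI) = -3·(12/5)²·(12-(12/5))²/(24·100000) = -1296/1953125 m
Load 4 — triangular load w₀=5 kN/m (0→w₀ over full span):
  y_4 = -w₀x²(L-x)²(x+2L)/(120LEI) = -5·(12/5)²·(12-(12/5))²·((12/5)+2·12)/(120·12·100000) = -4752/9765625 m
Superposition: y = Σ y_i = -215199/312500000 m ≈ -0.000689 m

y(12/5) = -215199/312500000 m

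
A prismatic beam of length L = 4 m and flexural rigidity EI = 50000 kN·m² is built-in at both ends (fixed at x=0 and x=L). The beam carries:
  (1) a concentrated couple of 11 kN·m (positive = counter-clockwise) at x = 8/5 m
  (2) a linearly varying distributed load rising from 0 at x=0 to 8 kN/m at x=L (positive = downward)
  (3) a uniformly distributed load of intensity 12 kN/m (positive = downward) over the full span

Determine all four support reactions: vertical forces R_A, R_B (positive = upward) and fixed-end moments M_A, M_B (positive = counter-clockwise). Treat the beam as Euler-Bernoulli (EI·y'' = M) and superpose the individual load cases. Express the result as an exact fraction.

Load 1 — applied couple M₀=11 kN·m at a=8/5 m (b=L-a=12/5):
  R_A = 6M₀ab/L³ = 6·11·(8/5)·(12/5)/4³ = 99/25 kN
  M_A = M₀b(2a-b)/L² = 11·(12/5)·(2·(8/5)-(12/5))/4² = 33/25 kN·m
  R_B = -6M₀ab/L³ = -6·11·(8/5)·(12/5)/4³ = -99/25 kN
  M_B = M₀a(2b-a)/L² = 11·(8/5)·(2·(12/5)-(8/5))/4² = 88/25 kN·m
Load 2 — triangular load w₀=8 kN/m (0→w₀ over full span):
  R_A = 3w₀L/20 = 3·8·4/20 = 24/5 kN
  M_A = w₀L²/30 = 8·4²/30 = 64/15 kN·m
  R_B = 7w₀L/20 = 7·8·4/20 = 56/5 kN
  M_B = -w₀L²/20 = -8·4²/20 = -32/5 kN·m
Load 3 — uniform load w=12 kN/m over full span:
  R_A = wL/2 = 12·4/2 = 24 kN
  M_A = wL²/12 = 12·4²/12 = 16 kN·m
  R_B = wL/2 = 12·4/2 = 24 kN
  M_B = -wL²/12 = -12·4²/12 = -16 kN·m
Superposition: R_A = 819/25 kN, M_A = 1619/75 kN·m, R_B = 781/25 kN, M_B = -472/25 kN·m

R_A = 819/25 kN, M_A = 1619/75 kN·m, R_B = 781/25 kN, M_B = -472/25 kN·m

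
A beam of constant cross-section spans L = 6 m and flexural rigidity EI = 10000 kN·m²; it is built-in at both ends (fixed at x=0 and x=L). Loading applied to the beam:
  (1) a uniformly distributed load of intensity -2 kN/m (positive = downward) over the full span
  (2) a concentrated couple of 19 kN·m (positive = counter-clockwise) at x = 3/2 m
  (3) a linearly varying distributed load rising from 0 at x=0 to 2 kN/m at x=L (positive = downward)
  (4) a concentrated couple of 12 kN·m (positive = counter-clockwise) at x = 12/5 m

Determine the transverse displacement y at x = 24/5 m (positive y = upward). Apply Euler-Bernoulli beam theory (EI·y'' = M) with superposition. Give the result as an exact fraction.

y(24/5) = 800109/1250000000 m

Load 1 — uniform load w=-2 kN/m over full span:
  y_1 = -wx²(L-x)²/(24EI) = -(-2)·(24/5)²·(6-(24/5))²/(24·10000) = 108/390625 m
Load 2 — applied couple M₀=19 kN·m at a=3/2 m (b=L-a=9/2):
  y_2 = (R_Ax³/6 - M_Ax²/2 - M₀(x-a)²/2)/EI  [x>a] with R_A=57/16, M_A=-57/16 = ((57/16)·(24/5)³/6 - (-57/16)·(24/5)²/2 - 19·((24/5)-(3/2))²/2)/10000 = 3249/10000000 m
Load 3 — triangular load w₀=2 kN/m (0→w₀ over full span):
  y_3 = -w₀x²(L-x)²(x+2L)/(120LEI) = -2·(24/5)²·(6-(24/5))²·((24/5)+2·6)/(120·6·10000) = -1512/9765625 m
Load 4 — applied couple M₀=12 kN·m at a=12/5 m (b=L-a=18/5):
  y_4 = (R_Ax³/6 - M_Ax²/2 - M₀(x-a)²/2)/EI  [x>a] with R_A=72/25, M_A=36/25 = ((72/25)·(24/5)³/6 - (36/25)·(24/5)²/2 - 12·((24/5)-(12/5))²/2)/10000 = 378/1953125 m
Superposition: y = Σ y_i = 800109/1250000000 m ≈ 0.000640 m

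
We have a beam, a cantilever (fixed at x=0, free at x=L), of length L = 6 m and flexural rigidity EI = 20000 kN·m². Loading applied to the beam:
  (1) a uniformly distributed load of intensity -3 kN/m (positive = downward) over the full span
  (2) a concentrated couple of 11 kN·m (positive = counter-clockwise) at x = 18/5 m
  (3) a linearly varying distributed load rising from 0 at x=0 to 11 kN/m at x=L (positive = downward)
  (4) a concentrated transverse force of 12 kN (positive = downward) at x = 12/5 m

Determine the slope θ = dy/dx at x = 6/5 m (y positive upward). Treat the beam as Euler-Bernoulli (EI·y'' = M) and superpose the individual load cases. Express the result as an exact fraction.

θ(6/5) = -59259/12500000 rad

Load 1 — uniform load w=-3 kN/m over full span:
  θ_1 = -wx(x²-3Lx+3L²)/(6EI) = -(-3)·(6/5)·((6/5)²-3·6·(6/5)+3·6²)/(6·20000) = 1647/625000 rad
Load 2 — applied couple M₀=11 kN·m at a=18/5 m (b=L-a=12/5):
  θ_2 = M₀x/EI  [x≤a] = 11·(6/5)/20000 = 33/50000 rad
Load 3 — triangular load w₀=11 kN/m (0→w₀ over full span):
  θ_3 = (w₀Lx²/4-w₀L²x/3-w₀x⁴/(24L))/EI = (11·6·(6/5)²/4-11·6²·(6/5)/3-11·(6/5)⁴/(24·6))/20000 = -84249/12500000 rad
Load 4 — point force P=12 kN at a=12/5 m (b=L-a=18/5):
  θ_4 = -Px(2a-x)/(2EI)  [x≤a] = -12·(6/5)·(2·(12/5)-(6/5))/(2·20000) = -81/62500 rad
Superposition: θ = Σ θ_i = -59259/12500000 rad ≈ -0.004741 rad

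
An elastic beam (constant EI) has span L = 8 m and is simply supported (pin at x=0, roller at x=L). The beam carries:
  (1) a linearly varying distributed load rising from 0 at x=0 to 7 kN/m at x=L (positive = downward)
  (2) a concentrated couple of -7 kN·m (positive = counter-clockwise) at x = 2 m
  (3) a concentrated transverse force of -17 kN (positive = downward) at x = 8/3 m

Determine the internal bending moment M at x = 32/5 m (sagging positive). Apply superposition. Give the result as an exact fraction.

Load 1 — triangular load w₀=7 kN/m (0→w₀ over full span):
  M_1 = w₀Lx/6 - w₀x³/(6L) = 7·8·(32/5)/6 - 7·(32/5)³/(6·8) = 2688/125 kN·m
Load 2 — applied couple M₀=-7 kN·m at a=2 m (b=L-a=6):
  M_2 = M₀x/L - M₀  [x>a] = (-7)·(32/5)/8 - (-7) = 7/5 kN·m
Load 3 — point force P=-17 kN at a=8/3 m (b=L-a=16/3):
  M_3 = Pa(L-x)/L  [x>a] = (-17)·(8/3)·(8-(32/5))/8 = -136/15 kN·m
Superposition: M = Σ M_i = 5189/375 kN·m ≈ 13.837333 kN·m

M(32/5) = 5189/375 kN·m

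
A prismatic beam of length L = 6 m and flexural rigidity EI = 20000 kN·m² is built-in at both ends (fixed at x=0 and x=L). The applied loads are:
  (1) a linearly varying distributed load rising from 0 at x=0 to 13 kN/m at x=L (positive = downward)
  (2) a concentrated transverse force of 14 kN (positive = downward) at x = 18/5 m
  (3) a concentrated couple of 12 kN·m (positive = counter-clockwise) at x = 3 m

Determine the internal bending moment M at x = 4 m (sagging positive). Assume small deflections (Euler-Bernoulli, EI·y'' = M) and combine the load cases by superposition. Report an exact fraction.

Load 1 — triangular load w₀=13 kN/m (0→w₀ over full span):
  M_1 = 3w₀Lx/20 - w₀L²/30 - w₀x³/(6L) = 3·13·6·4/20 - 13·6²/30 - 13·4³/(6·6) = 364/45 kN·m
Load 2 — point force P=14 kN at a=18/5 m (b=L-a=12/5):
  M_2 = Pa²(a+3b)(L-x)/L³ - Pa²b/L²  [x>a] = 14·(18/5)²·((18/5)+3·(12/5))·(6-4)/6³ - 14·(18/5)²·(12/5)/6² = 756/125 kN·m
Load 3 — applied couple M₀=12 kN·m at a=3 m (b=L-a=3):
  M_3 = R_Ax - M_A - M₀  [x>a] with R_A=3, M_A=3 = 3·4 - 3 - 12 = -3 kN·m
Superposition: M = Σ M_i = 12529/1125 kN·m ≈ 11.136889 kN·m

M(4) = 12529/1125 kN·m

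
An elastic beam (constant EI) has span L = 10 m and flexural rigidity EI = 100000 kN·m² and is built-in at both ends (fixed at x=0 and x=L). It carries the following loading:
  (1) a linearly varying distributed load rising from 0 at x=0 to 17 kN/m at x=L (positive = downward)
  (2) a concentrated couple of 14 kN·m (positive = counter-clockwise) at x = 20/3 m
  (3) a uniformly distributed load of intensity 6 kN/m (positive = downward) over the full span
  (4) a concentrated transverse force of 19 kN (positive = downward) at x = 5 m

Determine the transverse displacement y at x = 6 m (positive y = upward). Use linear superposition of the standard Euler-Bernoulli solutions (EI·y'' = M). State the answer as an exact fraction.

y(6) = -17311/3750000 m

Load 1 — triangular load w₀=17 kN/m (0→w₀ over full span):
  y_1 = -w₀x²(L-x)²(x+2L)/(120LEI) = -17·6²·(10-6)²·(6+2·10)/(120·10·100000) = -663/312500 m
Load 2 — applied couple M₀=14 kN·m at a=20/3 m (b=L-a=10/3):
  y_2 = (R_Ax³/6 - M_Ax²/2)/EI  [x≤a] with R_A=28/15, M_A=14/3 = ((28/15)·6³/6 - (14/3)·6²/2)/100000 = -21/125000 m
Load 3 — uniform load w=6 kN/m over full span:
  y_3 = -wx²(L-x)²/(24EI) = -6·6²·(10-6)²/(24·100000) = -9/6250 m
Load 4 — point force P=19 kN at a=5 m (b=L-a=5):
  y_4 = -Pa²(L-x)²(3bL-(3b+a)(L-x))/(6L³EI)  [x>a] = -19·5²·(10-6)²·(3·5·10-(3·5+5)·(10-6))/(6·10³·100000) = -133/150000 m
Superposition: y = Σ y_i = -17311/3750000 m ≈ -0.004616 m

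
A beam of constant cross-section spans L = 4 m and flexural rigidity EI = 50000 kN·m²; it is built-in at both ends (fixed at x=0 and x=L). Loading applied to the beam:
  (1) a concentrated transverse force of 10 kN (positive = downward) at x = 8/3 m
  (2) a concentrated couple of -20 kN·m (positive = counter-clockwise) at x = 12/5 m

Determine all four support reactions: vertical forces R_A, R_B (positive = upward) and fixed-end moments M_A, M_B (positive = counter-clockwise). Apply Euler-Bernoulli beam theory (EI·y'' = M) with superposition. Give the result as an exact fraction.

R_A = -622/135 kN, M_A = -464/135 kN·m, R_B = 1972/135 kN, M_B = -1124/135 kN·m

Load 1 — point force P=10 kN at a=8/3 m (b=L-a=4/3):
  R_A = Pb²(3a+b)/L³ = 10·(4/3)²·(3·(8/3)+(4/3))/4³ = 70/27 kN
  M_A = Pab²/L² = 10·(8/3)·(4/3)²/4² = 80/27 kN·m
  R_B = Pa²(a+3b)/L³ = 10·(8/3)²·((8/3)+3·(4/3))/4³ = 200/27 kN
  M_B = -Pa²b/L² = -10·(8/3)²·(4/3)/4² = -160/27 kN·m
Load 2 — applied couple M₀=-20 kN·m at a=12/5 m (b=L-a=8/5):
  R_A = 6M₀ab/L³ = 6·(-20)·(12/5)·(8/5)/4³ = -36/5 kN
  M_A = M₀b(2a-b)/L² = (-20)·(8/5)·(2·(12/5)-(8/5))/4² = -32/5 kN·m
  R_B = -6M₀ab/L³ = -6·(-20)·(12/5)·(8/5)/4³ = 36/5 kN
  M_B = M₀a(2b-a)/L² = (-20)·(12/5)·(2·(8/5)-(12/5))/4² = -12/5 kN·m
Superposition: R_A = -622/135 kN, M_A = -464/135 kN·m, R_B = 1972/135 kN, M_B = -1124/135 kN·m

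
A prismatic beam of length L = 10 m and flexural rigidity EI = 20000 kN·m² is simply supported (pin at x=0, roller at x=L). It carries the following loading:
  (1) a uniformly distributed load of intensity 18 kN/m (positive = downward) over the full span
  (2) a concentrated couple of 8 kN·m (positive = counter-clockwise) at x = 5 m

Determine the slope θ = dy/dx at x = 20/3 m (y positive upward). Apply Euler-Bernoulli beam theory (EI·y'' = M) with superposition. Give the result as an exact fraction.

Load 1 — uniform load w=18 kN/m over full span:
  θ_1 = -w(L³-6Lx²+4x³)/(24EI) = -18·(10³-6·10·(20/3)²+4·(20/3)³)/(24·20000) = 13/720 rad
Load 2 — applied couple M₀=8 kN·m at a=5 m (b=L-a=5):
  θ_2 = (M₀x²/(2L)-M₀(x-a)+C₁)/EI  [x>a] with C₁=M₀(3b²-L²)/(6L)=-10/3 = (8·(20/3)²/(2·10)-8·((20/3)-5)+(-10/3))/20000 = 1/18000 rad
Superposition: θ = Σ θ_i = 163/9000 rad ≈ 0.018111 rad

θ(20/3) = 163/9000 rad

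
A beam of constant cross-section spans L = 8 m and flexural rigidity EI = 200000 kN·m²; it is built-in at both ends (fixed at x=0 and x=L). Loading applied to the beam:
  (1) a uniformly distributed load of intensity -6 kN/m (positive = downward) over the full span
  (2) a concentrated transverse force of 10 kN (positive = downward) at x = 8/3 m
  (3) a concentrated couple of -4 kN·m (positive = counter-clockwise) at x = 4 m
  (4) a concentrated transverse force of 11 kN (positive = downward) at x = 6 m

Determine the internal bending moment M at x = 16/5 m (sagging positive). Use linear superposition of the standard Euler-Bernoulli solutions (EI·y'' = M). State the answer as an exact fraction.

M(16/5) = -40967/5400 kN·m

Load 1 — uniform load w=-6 kN/m over full span:
  M_1 = wLx/2 - wL²/12 - wx²/2 = (-6)·8·(16/5)/2 - (-6)·8²/12 - (-6)·(16/5)²/2 = -352/25 kN·m
Load 2 — point force P=10 kN at a=8/3 m (b=L-a=16/3):
  M_2 = Pa²(a+3b)(L-x)/L³ - Pa²b/L²  [x>a] = 10·(8/3)²·((8/3)+3·(16/3))·(8-(16/5))/8³ - 10·(8/3)²·(16/3)/8² = 176/27 kN·m
Load 3 — applied couple M₀=-4 kN·m at a=4 m (b=L-a=4):
  M_3 = R_Ax - M_A  [x≤a] with R_A=-3/4, M_A=-1 = (-3/4)·(16/5) - (-1) = -7/5 kN·m
Load 4 — point force P=11 kN at a=6 m (b=L-a=2):
  M_4 = Pb²(3a+b)x/L³ - Pab²/L²  [x≤a] = 11·2²·(3·6+2)·(16/5)/8³ - 11·6·2²/8² = 11/8 kN·m
Superposition: M = Σ M_i = -40967/5400 kN·m ≈ -7.586481 kN·m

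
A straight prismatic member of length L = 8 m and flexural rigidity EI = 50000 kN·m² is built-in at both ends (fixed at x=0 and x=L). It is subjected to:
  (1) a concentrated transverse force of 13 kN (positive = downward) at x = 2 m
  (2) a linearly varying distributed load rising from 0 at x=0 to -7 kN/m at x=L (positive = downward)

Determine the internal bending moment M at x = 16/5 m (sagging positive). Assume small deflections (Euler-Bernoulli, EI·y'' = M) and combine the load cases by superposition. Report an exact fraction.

Load 1 — point force P=13 kN at a=2 m (b=L-a=6):
  M_1 = Pa²(a+3b)(L-x)/L³ - Pa²b/L²  [x>a] = 13·2²·(2+3·6)·(8-(16/5))/8³ - 13·2²·6/8² = 39/8 kN·m
Load 2 — triangular load w₀=-7 kN/m (0→w₀ over full span):
  M_2 = 3w₀Lx/20 - w₀L²/30 - w₀x³/(6L) = 3·(-7)·8·(16/5)/20 - (-7)·8²/30 - (-7)·(16/5)³/(6·8) = -896/125 kN·m
Superposition: M = Σ M_i = -2293/1000 kN·m ≈ -2.293000 kN·m

M(16/5) = -2293/1000 kN·m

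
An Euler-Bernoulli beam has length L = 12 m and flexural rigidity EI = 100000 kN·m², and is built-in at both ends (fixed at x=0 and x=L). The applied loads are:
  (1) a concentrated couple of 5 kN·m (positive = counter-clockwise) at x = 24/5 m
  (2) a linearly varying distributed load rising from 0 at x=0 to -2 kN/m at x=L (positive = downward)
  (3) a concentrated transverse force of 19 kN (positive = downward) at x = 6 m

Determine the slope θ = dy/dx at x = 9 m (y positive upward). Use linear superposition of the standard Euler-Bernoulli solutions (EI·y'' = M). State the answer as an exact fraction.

θ(9) = 429/1600000 rad

Load 1 — applied couple M₀=5 kN·m at a=24/5 m (b=L-a=36/5):
  θ_1 = (R_Ax²/2 - M_Ax - M₀(x-a))/EI  [x>a] with R_A=3/5, M_A=3/5 = ((3/5)·9²/2 - (3/5)·9 - 5·(9-(24/5)))/100000 = -21/1000000 rad
Load 2 — triangular load w₀=-2 kN/m (0→w₀ over full span):
  θ_2 = -w₀(2x(L-x)(L-2x)(x+2L)+x²(L-x)²)/(120LEI) = -(-2)·(2·9·(12-9)·(12-2·9)·(9+2·12)+9²·(12-9)²)/(120·12·100000) = -1107/8000000 rad
Load 3 — point force P=19 kN at a=6 m (b=L-a=6):
  θ_3 = Pa²(L-x)(2bL-(3b+a)(L-x))/(2L³EI)  [x>a] = 19·6²·(12-9)·(2·6·12-(3·6+6)·(12-9))/(2·12³·100000) = 171/400000 rad
Superposition: θ = Σ θ_i = 429/1600000 rad ≈ 0.000268 rad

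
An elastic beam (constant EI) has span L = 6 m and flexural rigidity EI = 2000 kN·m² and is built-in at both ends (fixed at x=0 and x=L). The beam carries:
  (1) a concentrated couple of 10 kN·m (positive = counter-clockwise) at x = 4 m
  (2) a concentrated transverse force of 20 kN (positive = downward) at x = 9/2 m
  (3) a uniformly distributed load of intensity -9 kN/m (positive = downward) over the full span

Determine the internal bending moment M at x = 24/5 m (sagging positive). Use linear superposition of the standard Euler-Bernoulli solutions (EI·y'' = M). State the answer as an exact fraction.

M(24/5) = 1073/600 kN·m

Load 1 — applied couple M₀=10 kN·m at a=4 m (b=L-a=2):
  M_1 = R_Ax - M_A - M₀  [x>a] with R_A=20/9, M_A=10/3 = (20/9)·(24/5) - (10/3) - 10 = -8/3 kN·m
Load 2 — point force P=20 kN at a=9/2 m (b=L-a=3/2):
  M_2 = Pa²(a+3b)(L-x)/L³ - Pa²b/L²  [x>a] = 20·(9/2)²·((9/2)+3·(3/2))·(6-(24/5))/6³ - 20·(9/2)²·(3/2)/6² = 27/8 kN·m
Load 3 — uniform load w=-9 kN/m over full span:
  M_3 = wLx/2 - wL²/12 - wx²/2 = (-9)·6·(24/5)/2 - (-9)·6²/12 - (-9)·(24/5)²/2 = 27/25 kN·m
Superposition: M = Σ M_i = 1073/600 kN·m ≈ 1.788333 kN·m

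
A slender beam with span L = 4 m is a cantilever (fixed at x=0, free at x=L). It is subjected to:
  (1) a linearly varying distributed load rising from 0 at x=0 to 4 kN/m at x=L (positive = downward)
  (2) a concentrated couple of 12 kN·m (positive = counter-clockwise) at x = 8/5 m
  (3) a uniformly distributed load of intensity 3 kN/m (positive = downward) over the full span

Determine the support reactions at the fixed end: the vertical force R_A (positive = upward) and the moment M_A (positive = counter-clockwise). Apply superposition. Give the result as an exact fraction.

Load 1 — triangular load w₀=4 kN/m (0→w₀ over full span):
  R_A = w₀L/2 = 4·4/2 = 8 kN
  M_A = w₀L²/3 = 4·4²/3 = 64/3 kN·m
Load 2 — applied couple M₀=12 kN·m at a=8/5 m (b=L-a=12/5):
  R_A = 0 kN
  M_A = -M₀ = -12 kN·m
Load 3 — uniform load w=3 kN/m over full span:
  R_A = wL = 3·4 = 12 kN
  M_A = wL²/2 = 3·4²/2 = 24 kN·m
Superposition: R_A = 20 kN, M_A = 100/3 kN·m

R_A = 20 kN, M_A = 100/3 kN·m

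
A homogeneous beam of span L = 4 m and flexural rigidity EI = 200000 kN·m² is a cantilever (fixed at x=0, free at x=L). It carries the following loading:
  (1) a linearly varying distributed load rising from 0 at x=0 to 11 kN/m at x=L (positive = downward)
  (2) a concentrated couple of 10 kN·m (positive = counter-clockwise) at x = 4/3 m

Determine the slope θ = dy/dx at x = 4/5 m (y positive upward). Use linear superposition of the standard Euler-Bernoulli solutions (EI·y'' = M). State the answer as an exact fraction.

Load 1 — triangular load w₀=11 kN/m (0→w₀ over full span):
  θ_1 = (w₀Lx²/4-w₀L²x/3-w₀x⁴/(24L))/EI = (11·4·(4/5)²/4-11·4²·(4/5)/3-11·(4/5)⁴/(24·4))/200000 = -9361/46875000 rad
Load 2 — applied couple M₀=10 kN·m at a=4/3 m (b=L-a=8/3):
  θ_2 = M₀x/EI  [x≤a] = 10·(4/5)/200000 = 1/25000 rad
Superposition: θ = Σ θ_i = -3743/23437500 rad ≈ -0.000160 rad

θ(4/5) = -3743/23437500 rad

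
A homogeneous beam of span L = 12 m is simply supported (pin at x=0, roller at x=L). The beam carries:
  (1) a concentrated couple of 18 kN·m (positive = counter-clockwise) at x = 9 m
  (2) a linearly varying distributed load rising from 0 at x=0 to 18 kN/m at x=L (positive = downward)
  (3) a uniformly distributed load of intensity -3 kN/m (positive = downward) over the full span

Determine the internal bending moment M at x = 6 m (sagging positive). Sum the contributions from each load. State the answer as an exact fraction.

M(6) = 117 kN·m

Load 1 — applied couple M₀=18 kN·m at a=9 m (b=L-a=3):
  M_1 = M₀x/L  [x≤a] = 18·6/12 = 9 kN·m
Load 2 — triangular load w₀=18 kN/m (0→w₀ over full span):
  M_2 = w₀Lx/6 - w₀x³/(6L) = 18·12·6/6 - 18·6³/(6·12) = 162 kN·m
Load 3 — uniform load w=-3 kN/m over full span:
  M_3 = wx(L-x)/2 = (-3)·6·(12-6)/2 = -54 kN·m
Superposition: M = Σ M_i = 117 kN·m ≈ 117.000000 kN·m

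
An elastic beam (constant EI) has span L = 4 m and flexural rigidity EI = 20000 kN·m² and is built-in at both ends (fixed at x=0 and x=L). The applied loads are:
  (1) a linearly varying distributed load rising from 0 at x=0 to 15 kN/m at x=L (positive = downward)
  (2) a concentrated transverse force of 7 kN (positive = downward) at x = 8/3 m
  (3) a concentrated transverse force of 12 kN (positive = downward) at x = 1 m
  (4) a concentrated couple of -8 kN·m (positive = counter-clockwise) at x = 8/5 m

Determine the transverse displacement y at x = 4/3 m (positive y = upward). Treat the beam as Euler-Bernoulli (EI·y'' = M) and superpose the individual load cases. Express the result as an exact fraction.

y(4/3) = -49019/136687500 m

Load 1 — triangular load w₀=15 kN/m (0→w₀ over full span):
  y_1 = -w₀x²(L-x)²(x+2L)/(120LEI) = -15·(4/3)²·(4-(4/3))²·((4/3)+2·4)/(120·4·20000) = -28/151875 m
Load 2 — point force P=7 kN at a=8/3 m (b=L-a=4/3):
  y_2 = -Pb²x²(3aL-(3a+b)x)/(6L³EI)  [x≤a] = -7·(4/3)²·(4/3)²·(3·(8/3)·4-(3·(8/3)+(4/3))·(4/3))/(6·4³·20000) = -77/1366875 m
Load 3 — point force P=12 kN at a=1 m (b=L-a=3):
  y_3 = -Pa²(L-x)²(3bL-(3b+a)(L-x))/(6L³EI)  [x>a] = -12·1²·(4-(4/3))²·(3·3·4-(3·3+1)·(4-(4/3)))/(6·4³·20000) = -7/67500 m
Load 4 — applied couple M₀=-8 kN·m at a=8/5 m (b=L-a=12/5):
  y_4 = (R_Ax³/6 - M_Ax²/2)/EI  [x≤a] with R_A=-72/25, M_A=-24/25 = ((-72/25)·(4/3)³/6 - (-24/25)·(4/3)²/2)/20000 = -2/140625 m
Superposition: y = Σ y_i = -49019/136687500 m ≈ -0.000359 m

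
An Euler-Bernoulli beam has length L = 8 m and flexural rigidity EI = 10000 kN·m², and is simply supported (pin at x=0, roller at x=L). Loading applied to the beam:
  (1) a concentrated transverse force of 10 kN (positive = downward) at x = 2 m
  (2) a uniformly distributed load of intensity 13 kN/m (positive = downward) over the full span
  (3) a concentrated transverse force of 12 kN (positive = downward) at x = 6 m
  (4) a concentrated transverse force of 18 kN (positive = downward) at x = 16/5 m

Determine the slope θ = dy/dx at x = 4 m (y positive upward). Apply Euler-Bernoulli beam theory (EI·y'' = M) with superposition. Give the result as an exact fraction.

Load 1 — point force P=10 kN at a=2 m (b=L-a=6):
  θ_1 = -Pa(2L²-6Lx+3x²+a²)/(6LEI)  [x>a] = -10·2·(2·8²-6·8·4+3·4²+2²)/(6·8·10000) = 1/2000 rad
Load 2 — uniform load w=13 kN/m over full span:
  θ_2 = -w(L³-6Lx²+4x³)/(24EI) = -13·(8³-6·8·4²+4·4³)/(24·10000) = 0 rad
Load 3 — point force P=12 kN at a=6 m (b=L-a=2):
  θ_3 = -Pb(L²-b²-3x²)/(6LEI)  [x≤a] = -12·2·(8²-2²-3·4²)/(6·8·10000) = -3/5000 rad
Load 4 — point force P=18 kN at a=16/5 m (b=L-a=24/5):
  θ_4 = -Pa(2L²-6Lx+3x²+a²)/(6LEI)  [x>a] = -18·(16/5)·(2·8²-6·8·4+3·4²+(16/5)²)/(6·8·10000) = 54/78125 rad
Superposition: θ = Σ θ_i = 739/1250000 rad ≈ 0.000591 rad

θ(4) = 739/1250000 rad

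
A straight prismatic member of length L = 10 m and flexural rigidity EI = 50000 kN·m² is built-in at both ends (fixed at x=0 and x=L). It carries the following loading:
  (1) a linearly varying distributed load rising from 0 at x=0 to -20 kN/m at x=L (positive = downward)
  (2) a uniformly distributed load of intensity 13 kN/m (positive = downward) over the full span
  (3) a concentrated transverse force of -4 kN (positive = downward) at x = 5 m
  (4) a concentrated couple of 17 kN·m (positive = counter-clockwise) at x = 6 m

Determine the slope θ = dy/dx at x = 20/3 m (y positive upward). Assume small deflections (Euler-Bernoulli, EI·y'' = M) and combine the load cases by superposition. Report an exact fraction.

Load 1 — triangular load w₀=-20 kN/m (0→w₀ over full span):
  θ_1 = -w₀(2x(L-x)(L-2x)(x+2L)+x²(L-x)²)/(120LEI) = -(-20)·(2·(20/3)·(10-(20/3))·(10-2·(20/3))·((20/3)+2·10)+(20/3)²·(10-(20/3))²)/(120·10·50000) = -7/6075 rad
Load 2 — uniform load w=13 kN/m over full span:
  θ_2 = -wx(L-x)(L-2x)/(12EI) = -13·(20/3)·(10-(20/3))·(10-2·(20/3))/(12·50000) = 13/8100 rad
Load 3 — point force P=-4 kN at a=5 m (b=L-a=5):
  θ_3 = Pa²(L-x)(2bL-(3b+a)(L-x))/(2L³EI)  [x>a] = (-4)·5²·(10-(20/3))·(2·5·10-(3·5+5)·(10-(20/3)))/(2·10³·50000) = -1/9000 rad
Load 4 — applied couple M₀=17 kN·m at a=6 m (b=L-a=4):
  θ_4 = (R_Ax²/2 - M_Ax - M₀(x-a))/EI  [x>a] with R_A=306/125, M_A=136/25 = ((306/125)·(20/3)²/2 - (136/25)·(20/3) - 17·((20/3)-6))/50000 = 17/125000 rad
Superposition: θ = Σ θ_i = 7253/15187500 rad ≈ 0.000478 rad

θ(20/3) = 7253/15187500 rad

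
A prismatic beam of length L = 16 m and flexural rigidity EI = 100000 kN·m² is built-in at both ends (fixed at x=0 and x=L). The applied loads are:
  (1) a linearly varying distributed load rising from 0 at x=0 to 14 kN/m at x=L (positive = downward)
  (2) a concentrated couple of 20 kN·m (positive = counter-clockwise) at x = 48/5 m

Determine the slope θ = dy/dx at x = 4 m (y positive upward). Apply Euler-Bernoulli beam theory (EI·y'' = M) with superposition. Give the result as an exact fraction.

θ(4) = -287/125000 rad

Load 1 — triangular load w₀=14 kN/m (0→w₀ over full span):
  θ_1 = -w₀(2x(L-x)(L-2x)(x+2L)+x²(L-x)²)/(120LEI) = -14·(2·4·(16-4)·(16-2·4)·(4+2·16)+4²·(16-4)²)/(120·16·100000) = -273/125000 rad
Load 2 — applied couple M₀=20 kN·m at a=48/5 m (b=L-a=32/5):
  θ_2 = (R_Ax²/2 - M_Ax)/EI  [x≤a] with R_A=9/5, M_A=32/5 = ((9/5)·4²/2 - (32/5)·4)/100000 = -7/62500 rad
Superposition: θ = Σ θ_i = -287/125000 rad ≈ -0.002296 rad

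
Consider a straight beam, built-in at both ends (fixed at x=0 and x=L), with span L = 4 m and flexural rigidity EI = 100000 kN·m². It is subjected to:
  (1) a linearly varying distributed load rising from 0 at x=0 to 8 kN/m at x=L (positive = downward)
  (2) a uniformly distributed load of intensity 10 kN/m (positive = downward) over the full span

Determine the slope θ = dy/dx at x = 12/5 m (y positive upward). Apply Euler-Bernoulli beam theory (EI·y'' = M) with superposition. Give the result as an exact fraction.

θ(12/5) = 66/1953125 rad

Load 1 — triangular load w₀=8 kN/m (0→w₀ over full span):
  θ_1 = -w₀(2x(L-x)(L-2x)(x+2L)+x²(L-x)²)/(120LEI) = -8·(2·(12/5)·(4-(12/5))·(4-2·(12/5))·((12/5)+2·4)+(12/5)²·(4-(12/5))²)/(120·4·100000) = 16/1953125 rad
Load 2 — uniform load w=10 kN/m over full span:
  θ_2 = -wx(L-x)(L-2x)/(12EI) = -10·(12/5)·(4-(12/5))·(4-2·(12/5))/(12·100000) = 2/78125 rad
Superposition: θ = Σ θ_i = 66/1953125 rad ≈ 0.000034 rad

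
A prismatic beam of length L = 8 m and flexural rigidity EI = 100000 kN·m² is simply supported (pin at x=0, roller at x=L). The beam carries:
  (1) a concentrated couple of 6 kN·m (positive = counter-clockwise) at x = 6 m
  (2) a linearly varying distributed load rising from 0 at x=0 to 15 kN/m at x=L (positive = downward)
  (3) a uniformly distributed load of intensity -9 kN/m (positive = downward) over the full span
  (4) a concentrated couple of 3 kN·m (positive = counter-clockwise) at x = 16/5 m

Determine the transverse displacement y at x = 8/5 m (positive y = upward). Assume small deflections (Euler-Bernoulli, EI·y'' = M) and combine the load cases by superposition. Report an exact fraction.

Load 1 — applied couple M₀=6 kN·m at a=6 m (b=L-a=2):
  y_1 = (M₀x³/(6L)+C₁x)/EI  [x≤a] with C₁=M₀(3b²-L²)/(6L)=-13/2 = (6·(8/5)³/(6·8)+(-13/2)·(8/5))/100000 = -309/3125000 m
Load 2 — triangular load w₀=15 kN/m (0→w₀ over full span):
  y_2 = -w₀x(7L⁴-10L²x²+3x⁴)/(360LEI) = -15·(8/5)·(7·8⁴-10·8²·(8/5)²+3·(8/5)⁴)/(360·8·100000) = -22016/9765625 m
Load 3 — uniform load w=-9 kN/m over full span:
  y_3 = -wx(L³-2Lx²+x³)/(24EI) = -(-9)·(8/5)·(8³-2·8·(8/5)²+(8/5)³)/(24·100000) = 5568/1953125 m
Load 4 — applied couple M₀=3 kN·m at a=16/5 m (b=L-a=24/5):
  y_4 = (M₀x³/(6L)+C₁x)/EI  [x≤a] with C₁=M₀(3b²-L²)/(6L)=8/25 = (3·(8/5)³/(6·8)+(8/25)·(8/5))/100000 = 3/390625 m
Superposition: y = Σ y_i = 39467/78125000 m ≈ 0.000505 m

y(8/5) = 39467/78125000 m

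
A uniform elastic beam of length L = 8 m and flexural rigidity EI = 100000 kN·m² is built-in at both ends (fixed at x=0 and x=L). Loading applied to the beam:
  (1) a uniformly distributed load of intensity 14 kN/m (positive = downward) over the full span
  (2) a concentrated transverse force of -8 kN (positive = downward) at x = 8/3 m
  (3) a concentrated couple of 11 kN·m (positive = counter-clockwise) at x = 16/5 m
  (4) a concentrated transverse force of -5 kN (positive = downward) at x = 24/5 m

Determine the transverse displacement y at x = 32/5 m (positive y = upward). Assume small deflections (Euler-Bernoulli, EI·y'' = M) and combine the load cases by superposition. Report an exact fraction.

y(32/5) = -381268/791015625 m

Load 1 — uniform load w=14 kN/m over full span:
  y_1 = -wx²(L-x)²/(24EI) = -14·(32/5)²·(8-(32/5))²/(24·100000) = -3584/5859375 m
Load 2 — point force P=-8 kN at a=8/3 m (b=L-a=16/3):
  y_2 = -Pa²(L-x)²(3bL-(3b+a)(L-x))/(6L³EI)  [x>a] = -(-8)·(8/3)²·(8-(32/5))²·(3·(16/3)·8-(3·(16/3)+(8/3))·(8-(32/5)))/(6·8³·100000) = 1472/31640625 m
Load 3 — applied couple M₀=11 kN·m at a=16/5 m (b=L-a=24/5):
  y_3 = (R_Ax³/6 - M_Ax²/2 - M₀(x-a)²/2)/EI  [x>a] with R_A=99/50, M_A=33/25 = ((99/50)·(32/5)³/6 - (33/25)·(32/5)²/2 - 11·((32/5)-(16/5))²/2)/100000 = 308/9765625 m
Load 4 — point force P=-5 kN at a=24/5 m (b=L-a=16/5):
  y_4 = -Pa²(L-x)²(3bL-(3b+a)(L-x))/(6L³EI)  [x>a] = -(-5)·(24/5)²·(8-(32/5))²·(3·(16/5)·8-(3·(16/5)+(24/5))·(8-(32/5)))/(6·8³·100000) = 504/9765625 m
Superposition: y = Σ y_i = -381268/791015625 m ≈ -0.000482 m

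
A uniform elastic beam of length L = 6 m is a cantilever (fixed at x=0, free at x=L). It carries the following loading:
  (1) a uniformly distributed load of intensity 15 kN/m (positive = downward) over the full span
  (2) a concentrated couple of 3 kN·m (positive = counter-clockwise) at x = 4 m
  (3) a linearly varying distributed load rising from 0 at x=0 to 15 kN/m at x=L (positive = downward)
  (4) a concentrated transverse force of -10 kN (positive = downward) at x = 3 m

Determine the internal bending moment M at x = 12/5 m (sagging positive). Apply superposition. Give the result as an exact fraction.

M(12/5) = -4149/25 kN·m

Load 1 — uniform load w=15 kN/m over full span:
  M_1 = -w(L-x)²/2 = -15·(6-(12/5))²/2 = -486/5 kN·m
Load 2 — applied couple M₀=3 kN·m at a=4 m (b=L-a=2):
  M_2 = M₀  [x≤a] = 3 = 3 kN·m
Load 3 — triangular load w₀=15 kN/m (0→w₀ over full span):
  M_3 = w₀Lx/2 - w₀L²/3 - w₀x³/(6L) = 15·6·(12/5)/2 - 15·6²/3 - 15·(12/5)³/(6·6) = -1944/25 kN·m
Load 4 — point force P=-10 kN at a=3 m (b=L-a=3):
  M_4 = -P(a-x)  [x≤a] = -(-10)·(3-(12/5)) = 6 kN·m
Superposition: M = Σ M_i = -4149/25 kN·m ≈ -165.960000 kN·m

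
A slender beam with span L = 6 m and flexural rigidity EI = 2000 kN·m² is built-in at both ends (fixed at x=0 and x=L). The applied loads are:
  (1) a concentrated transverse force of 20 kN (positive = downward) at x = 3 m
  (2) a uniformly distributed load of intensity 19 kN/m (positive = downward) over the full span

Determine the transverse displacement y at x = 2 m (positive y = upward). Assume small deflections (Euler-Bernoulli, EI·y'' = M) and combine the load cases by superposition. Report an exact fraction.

y(2) = -101/3000 m

Load 1 — point force P=20 kN at a=3 m (b=L-a=3):
  y_1 = -Pb²x²(3aL-(3a+b)x)/(6L³EI)  [x≤a] = -20·3²·2²·(3·3·6-(3·3+3)·2)/(6·6³·2000) = -1/120 m
Load 2 — uniform load w=19 kN/m over full span:
  y_2 = -wx²(L-x)²/(24EI) = -19·2²·(6-2)²/(24·2000) = -19/750 m
Superposition: y = Σ y_i = -101/3000 m ≈ -0.033667 m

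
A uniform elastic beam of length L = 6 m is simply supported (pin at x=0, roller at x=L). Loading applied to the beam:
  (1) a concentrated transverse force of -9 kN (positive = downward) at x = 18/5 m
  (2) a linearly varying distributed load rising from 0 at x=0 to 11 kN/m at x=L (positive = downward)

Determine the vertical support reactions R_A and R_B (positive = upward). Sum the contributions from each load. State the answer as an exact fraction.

R_A = 37/5 kN, R_B = 83/5 kN

Load 1 — point force P=-9 kN at a=18/5 m (b=L-a=12/5):
  R_A = Pb/L = (-9)·(12/5)/6 = -18/5 kN
  R_B = Pa/L = (-9)·(18/5)/6 = -27/5 kN
Load 2 — triangular load w₀=11 kN/m (0→w₀ over full span):
  R_A = w₀L/6 = 11·6/6 = 11 kN
  R_B = w₀L/3 = 11·6/3 = 22 kN
Superposition: R_A = 37/5 kN, R_B = 83/5 kN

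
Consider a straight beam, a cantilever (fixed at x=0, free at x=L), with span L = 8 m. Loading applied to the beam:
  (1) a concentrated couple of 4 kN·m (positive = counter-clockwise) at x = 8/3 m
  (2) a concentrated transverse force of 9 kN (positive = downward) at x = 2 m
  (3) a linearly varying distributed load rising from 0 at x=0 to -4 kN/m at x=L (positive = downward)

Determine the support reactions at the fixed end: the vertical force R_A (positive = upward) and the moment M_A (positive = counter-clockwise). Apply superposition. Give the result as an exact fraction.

R_A = -7 kN, M_A = -214/3 kN·m

Load 1 — applied couple M₀=4 kN·m at a=8/3 m (b=L-a=16/3):
  R_A = 0 kN
  M_A = -M₀ = -4 kN·m
Load 2 — point force P=9 kN at a=2 m (b=L-a=6):
  R_A = P = 9 kN
  M_A = Pa = 9·2 = 18 kN·m
Load 3 — triangular load w₀=-4 kN/m (0→w₀ over full span):
  R_A = w₀L/2 = (-4)·8/2 = -16 kN
  M_A = w₀L²/3 = (-4)·8²/3 = -256/3 kN·m
Superposition: R_A = -7 kN, M_A = -214/3 kN·m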